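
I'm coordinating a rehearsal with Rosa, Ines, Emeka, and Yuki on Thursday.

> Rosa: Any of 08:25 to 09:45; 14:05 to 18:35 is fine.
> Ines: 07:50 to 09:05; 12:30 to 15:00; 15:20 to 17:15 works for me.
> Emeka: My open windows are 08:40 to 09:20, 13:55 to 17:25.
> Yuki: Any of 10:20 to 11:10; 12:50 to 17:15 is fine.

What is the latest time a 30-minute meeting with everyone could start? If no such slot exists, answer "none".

Rosa ∩ Ines: 08:25-09:05, 14:05-15:00, 15:20-17:15.
Rosa ∩ Ines ∩ Emeka: 08:40-09:05, 14:05-15:00, 15:20-17:15.
Rosa ∩ Ines ∩ Emeka ∩ Yuki: 14:05-15:00, 15:20-17:15.
So the common availability across everyone is 14:05-15:00, 15:20-17:15.
The last common window of at least 30 minutes is 15:20-17:15; a 30-minute meeting can start as late as 16:45 and still end by 17:15.

16:45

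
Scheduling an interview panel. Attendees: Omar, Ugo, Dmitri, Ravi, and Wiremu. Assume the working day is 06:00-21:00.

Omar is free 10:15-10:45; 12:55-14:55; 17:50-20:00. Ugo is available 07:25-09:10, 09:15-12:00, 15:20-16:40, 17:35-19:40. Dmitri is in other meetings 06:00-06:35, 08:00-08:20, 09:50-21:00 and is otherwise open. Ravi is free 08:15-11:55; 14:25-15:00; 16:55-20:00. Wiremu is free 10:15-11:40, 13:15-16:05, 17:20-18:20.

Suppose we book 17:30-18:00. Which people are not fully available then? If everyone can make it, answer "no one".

Omar free: 10:15-10:45, 12:55-14:55, 17:50-20:00.
Ugo free: 07:25-09:10, 09:15-12:00, 15:20-16:40, 17:35-19:40.
Dmitri free: 06:35-08:00, 08:20-09:50 (invert busy blocks within the working day).
Ravi free: 08:15-11:55, 14:25-15:00, 16:55-20:00.
Wiremu free: 10:15-11:40, 13:15-16:05, 17:20-18:20.
Omar: not fully free for 17:30-18:00. Ugo: not fully free for 17:30-18:00. Dmitri: not fully free for 17:30-18:00. Ravi: free for 17:30-18:00. Wiremu: free for 17:30-18:00.

Dmitri, Omar, Ugo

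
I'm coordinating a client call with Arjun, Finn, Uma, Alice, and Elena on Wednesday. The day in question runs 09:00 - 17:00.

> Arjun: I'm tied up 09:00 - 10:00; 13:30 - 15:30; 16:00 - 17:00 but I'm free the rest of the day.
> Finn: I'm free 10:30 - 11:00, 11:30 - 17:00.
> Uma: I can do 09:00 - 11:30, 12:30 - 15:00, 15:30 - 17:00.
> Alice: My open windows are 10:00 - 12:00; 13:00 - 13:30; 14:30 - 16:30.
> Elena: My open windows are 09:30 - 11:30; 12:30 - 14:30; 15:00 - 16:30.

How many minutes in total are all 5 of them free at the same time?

90

Arjun free: 10:00-13:30, 15:30-16:00 (invert busy blocks within the working day).
Finn free: 10:30-11:00, 11:30-17:00.
Uma free: 09:00-11:30, 12:30-15:00, 15:30-17:00.
Alice free: 10:00-12:00, 13:00-13:30, 14:30-16:30.
Elena free: 09:30-11:30, 12:30-14:30, 15:00-16:30.
Arjun ∩ Finn: 10:30-11:00, 11:30-13:30, 15:30-16:00.
Arjun ∩ Finn ∩ Uma: 10:30-11:00, 12:30-13:30, 15:30-16:00.
Arjun ∩ Finn ∩ Uma ∩ Alice: 10:30-11:00, 13:00-13:30, 15:30-16:00.
Arjun ∩ Finn ∩ Uma ∩ Alice ∩ Elena: 10:30-11:00, 13:00-13:30, 15:30-16:00.
Those are the intersection windows.
Summing the common windows: 30 + 30 + 30 = 90 minutes.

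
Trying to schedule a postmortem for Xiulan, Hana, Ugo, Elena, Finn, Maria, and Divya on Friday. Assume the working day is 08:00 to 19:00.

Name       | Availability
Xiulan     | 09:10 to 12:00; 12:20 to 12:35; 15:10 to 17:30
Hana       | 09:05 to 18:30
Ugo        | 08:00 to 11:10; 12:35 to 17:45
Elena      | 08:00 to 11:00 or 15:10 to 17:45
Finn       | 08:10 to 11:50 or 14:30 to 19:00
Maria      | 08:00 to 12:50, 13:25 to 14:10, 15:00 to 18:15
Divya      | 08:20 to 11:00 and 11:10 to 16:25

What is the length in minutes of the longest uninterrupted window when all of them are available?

110

Xiulan ∩ Hana: 09:10-12:00, 12:20-12:35, 15:10-17:30.
Xiulan ∩ Hana ∩ Ugo: 09:10-11:10, 15:10-17:30.
Xiulan ∩ Hana ∩ Ugo ∩ Elena: 09:10-11:00, 15:10-17:30.
Xiulan ∩ Hana ∩ Ugo ∩ Elena ∩ Finn: 09:10-11:00, 15:10-17:30.
Xiulan ∩ Hana ∩ Ugo ∩ Elena ∩ Finn ∩ Maria: 09:10-11:00, 15:10-17:30.
Xiulan ∩ Hana ∩ Ugo ∩ Elena ∩ Finn ∩ Maria ∩ Divya: 09:10-11:00, 15:10-16:25.
The longest is 09:10-11:00 at 110 minutes.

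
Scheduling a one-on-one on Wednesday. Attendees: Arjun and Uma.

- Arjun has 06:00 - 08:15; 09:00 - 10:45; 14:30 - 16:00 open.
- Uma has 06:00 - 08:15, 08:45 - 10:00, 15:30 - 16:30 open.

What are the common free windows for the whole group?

06:00-08:15, 09:00-10:00, 15:30-16:00

Arjun ∩ Uma: 06:00-08:15, 09:00-10:00, 15:30-16:00.
Those are the intersection windows.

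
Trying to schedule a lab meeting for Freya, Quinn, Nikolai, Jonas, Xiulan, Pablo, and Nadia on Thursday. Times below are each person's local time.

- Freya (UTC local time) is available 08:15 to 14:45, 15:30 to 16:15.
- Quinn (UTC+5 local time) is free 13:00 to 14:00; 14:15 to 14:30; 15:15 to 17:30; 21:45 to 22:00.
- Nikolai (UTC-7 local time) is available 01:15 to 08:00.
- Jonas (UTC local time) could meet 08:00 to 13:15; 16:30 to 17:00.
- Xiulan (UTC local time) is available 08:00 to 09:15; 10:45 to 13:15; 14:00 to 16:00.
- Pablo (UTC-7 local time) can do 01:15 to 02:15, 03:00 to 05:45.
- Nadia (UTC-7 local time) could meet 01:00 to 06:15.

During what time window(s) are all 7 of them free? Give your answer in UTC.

Freya in UTC: 08:15-14:45, 15:30-16:15.
Quinn in UTC: 08:00-09:00, 09:15-09:30, 10:15-12:30, 16:45-17:00 (subtract 5h to convert from UTC+5).
Nikolai in UTC: 08:15-15:00 (add 7h to convert from UTC-7).
Jonas in UTC: 08:00-13:15, 16:30-17:00.
Xiulan in UTC: 08:00-09:15, 10:45-13:15, 14:00-16:00.
Pablo in UTC: 08:15-09:15, 10:00-12:45 (add 7h to convert from UTC-7).
Nadia in UTC: 08:00-13:15 (add 7h to convert from UTC-7).
Freya ∩ Quinn: 08:15-09:00, 09:15-09:30, 10:15-12:30.
Freya ∩ Quinn ∩ Nikolai: 08:15-09:00, 09:15-09:30, 10:15-12:30.
Freya ∩ Quinn ∩ Nikolai ∩ Jonas: 08:15-09:00, 09:15-09:30, 10:15-12:30.
Freya ∩ Quinn ∩ Nikolai ∩ Jonas ∩ Xiulan: 08:15-09:00, 10:45-12:30.
Freya ∩ Quinn ∩ Nikolai ∩ Jonas ∩ Xiulan ∩ Pablo: 08:15-09:00, 10:45-12:30.
Freya ∩ Quinn ∩ Nikolai ∩ Jonas ∩ Xiulan ∩ Pablo ∩ Nadia: 08:15-09:00, 10:45-12:30.

08:15-09:00, 10:45-12:30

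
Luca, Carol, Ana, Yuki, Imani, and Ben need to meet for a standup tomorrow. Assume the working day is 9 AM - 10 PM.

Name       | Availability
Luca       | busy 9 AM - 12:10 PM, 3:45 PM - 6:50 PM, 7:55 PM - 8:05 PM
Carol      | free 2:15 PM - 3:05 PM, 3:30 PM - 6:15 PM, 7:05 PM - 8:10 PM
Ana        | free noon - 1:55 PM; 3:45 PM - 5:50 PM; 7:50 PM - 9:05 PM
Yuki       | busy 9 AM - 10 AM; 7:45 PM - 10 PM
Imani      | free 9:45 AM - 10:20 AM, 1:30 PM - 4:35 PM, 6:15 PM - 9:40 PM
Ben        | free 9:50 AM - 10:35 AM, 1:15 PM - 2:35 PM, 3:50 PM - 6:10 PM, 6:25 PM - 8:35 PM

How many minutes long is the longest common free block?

Luca free: 12:10-15:45, 18:50-19:55, 20:05-22:00 (invert busy blocks within the working day).
Carol free: 14:15-15:05, 15:30-18:15, 19:05-20:10.
Ana free: 12:00-13:55, 15:45-17:50, 19:50-21:05.
Yuki free: 10:00-19:45 (invert busy blocks within the working day).
Imani free: 09:45-10:20, 13:30-16:35, 18:15-21:40.
Ben free: 09:50-10:35, 13:15-14:35, 15:50-18:10, 18:25-20:35.
Luca ∩ Carol: 14:15-15:05, 15:30-15:45, 19:05-19:55, 20:05-20:10.
Luca ∩ Carol ∩ Ana: 19:50-19:55, 20:05-20:10.
Luca ∩ Carol ∩ Ana ∩ Yuki: ∅.
Luca ∩ Carol ∩ Ana ∩ Yuki ∩ Imani: ∅.
Luca ∩ Carol ∩ Ana ∩ Yuki ∩ Imani ∩ Ben: ∅.
There is no time when everyone is free.
No common window exists, so the longest block is 0 minutes.

0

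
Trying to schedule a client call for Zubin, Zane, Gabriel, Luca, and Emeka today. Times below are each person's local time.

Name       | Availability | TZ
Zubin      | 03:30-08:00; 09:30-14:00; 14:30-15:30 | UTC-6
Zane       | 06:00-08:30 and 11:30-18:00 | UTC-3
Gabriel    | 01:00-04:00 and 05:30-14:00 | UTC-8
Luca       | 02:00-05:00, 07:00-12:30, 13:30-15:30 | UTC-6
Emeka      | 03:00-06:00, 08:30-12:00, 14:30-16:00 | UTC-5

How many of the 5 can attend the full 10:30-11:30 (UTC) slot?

3

Zubin in UTC: 09:30-14:00, 15:30-20:00, 20:30-21:30 (add 6h to convert from UTC-6).
Zane in UTC: 09:00-11:30, 14:30-21:00 (add 3h to convert from UTC-3).
Gabriel in UTC: 09:00-12:00, 13:30-22:00 (add 8h to convert from UTC-8).
Luca in UTC: 08:00-11:00, 13:00-18:30, 19:30-21:30 (add 6h to convert from UTC-6).
Emeka in UTC: 08:00-11:00, 13:30-17:00, 19:30-21:00 (add 5h to convert from UTC-5).
Zubin, Zane, and Gabriel can make the full 10:30-11:30 slot — that's 3.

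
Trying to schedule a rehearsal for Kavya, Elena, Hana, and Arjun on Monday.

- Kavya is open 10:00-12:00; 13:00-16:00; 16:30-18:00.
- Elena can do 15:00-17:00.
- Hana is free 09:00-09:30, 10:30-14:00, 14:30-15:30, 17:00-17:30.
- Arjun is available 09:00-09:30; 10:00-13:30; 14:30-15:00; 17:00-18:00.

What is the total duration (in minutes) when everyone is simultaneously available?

Kavya ∩ Elena: 15:00-16:00, 16:30-17:00.
Kavya ∩ Elena ∩ Hana: 15:00-15:30.
Kavya ∩ Elena ∩ Hana ∩ Arjun: ∅.
There is no time when everyone is free.
There is no common window, so the total is 0 minutes.

0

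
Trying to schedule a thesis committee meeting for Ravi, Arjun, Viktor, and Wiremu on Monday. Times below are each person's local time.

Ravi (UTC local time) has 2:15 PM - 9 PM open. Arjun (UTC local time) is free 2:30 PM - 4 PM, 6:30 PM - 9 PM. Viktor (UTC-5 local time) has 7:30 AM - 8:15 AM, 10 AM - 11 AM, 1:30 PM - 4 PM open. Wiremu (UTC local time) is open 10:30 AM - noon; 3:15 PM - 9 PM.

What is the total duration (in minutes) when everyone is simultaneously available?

Ravi in UTC: 14:15-21:00.
Arjun in UTC: 14:30-16:00, 18:30-21:00.
Viktor in UTC: 12:30-13:15, 15:00-16:00, 18:30-21:00 (add 5h to convert from UTC-5).
Wiremu in UTC: 10:30-12:00, 15:15-21:00.
Ravi ∩ Arjun: 14:30-16:00, 18:30-21:00.
Ravi ∩ Arjun ∩ Viktor: 15:00-16:00, 18:30-21:00.
Ravi ∩ Arjun ∩ Viktor ∩ Wiremu: 15:15-16:00, 18:30-21:00.
Summing the common windows: 45 + 150 = 195 minutes.

195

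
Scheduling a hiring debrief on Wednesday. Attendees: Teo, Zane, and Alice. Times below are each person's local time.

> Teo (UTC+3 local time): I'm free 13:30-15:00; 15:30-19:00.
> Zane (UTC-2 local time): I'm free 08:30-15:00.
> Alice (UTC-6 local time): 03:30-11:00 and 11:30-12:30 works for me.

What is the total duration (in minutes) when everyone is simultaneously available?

300

Teo in UTC: 10:30-12:00, 12:30-16:00 (subtract 3h to convert from UTC+3).
Zane in UTC: 10:30-17:00 (add 2h to convert from UTC-2).
Alice in UTC: 09:30-17:00, 17:30-18:30 (add 6h to convert from UTC-6).
Teo ∩ Zane: 10:30-12:00, 12:30-16:00.
Teo ∩ Zane ∩ Alice: 10:30-12:00, 12:30-16:00.
Summing the common windows: 90 + 210 = 300 minutes.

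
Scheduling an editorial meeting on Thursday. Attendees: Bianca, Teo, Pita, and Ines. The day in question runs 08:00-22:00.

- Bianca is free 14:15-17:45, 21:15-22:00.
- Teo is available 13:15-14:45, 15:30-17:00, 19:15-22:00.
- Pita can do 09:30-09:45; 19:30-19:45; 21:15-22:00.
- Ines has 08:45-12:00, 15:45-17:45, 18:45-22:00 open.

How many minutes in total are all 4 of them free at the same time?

Bianca ∩ Teo: 14:15-14:45, 15:30-17:00, 21:15-22:00.
Bianca ∩ Teo ∩ Pita: 21:15-22:00.
Bianca ∩ Teo ∩ Pita ∩ Ines: 21:15-22:00.
So the common availability across everyone is 21:15-22:00.
That's a single block of 45 minutes.

45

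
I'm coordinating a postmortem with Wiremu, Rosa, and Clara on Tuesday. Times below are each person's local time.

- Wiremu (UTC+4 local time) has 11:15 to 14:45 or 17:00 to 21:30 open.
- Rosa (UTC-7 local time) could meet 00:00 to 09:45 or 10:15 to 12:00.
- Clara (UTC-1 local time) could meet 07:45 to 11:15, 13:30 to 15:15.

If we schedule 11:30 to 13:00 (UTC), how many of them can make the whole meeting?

1

Wiremu in UTC: 07:15-10:45, 13:00-17:30 (subtract 4h to convert from UTC+4).
Rosa in UTC: 07:00-16:45, 17:15-19:00 (add 7h to convert from UTC-7).
Clara in UTC: 08:45-12:15, 14:30-16:15 (add 1h to convert from UTC-1).
Rosa can make the full 11:30-13:00 slot — that's 1.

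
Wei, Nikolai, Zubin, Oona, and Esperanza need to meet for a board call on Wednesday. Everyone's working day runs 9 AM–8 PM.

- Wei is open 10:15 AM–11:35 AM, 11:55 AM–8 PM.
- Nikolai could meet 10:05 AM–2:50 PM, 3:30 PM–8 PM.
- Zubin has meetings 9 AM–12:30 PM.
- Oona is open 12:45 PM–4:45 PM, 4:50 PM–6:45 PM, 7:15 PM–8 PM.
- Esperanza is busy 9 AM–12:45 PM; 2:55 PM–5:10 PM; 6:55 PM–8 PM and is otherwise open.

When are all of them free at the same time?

12:45-14:50, 17:10-18:45

Wei free: 10:15-11:35, 11:55-20:00.
Nikolai free: 10:05-14:50, 15:30-20:00.
Zubin free: 12:30-20:00 (invert busy blocks within the working day).
Oona free: 12:45-16:45, 16:50-18:45, 19:15-20:00.
Esperanza free: 12:45-14:55, 17:10-18:55 (invert busy blocks within the working day).
Wei ∩ Nikolai: 10:15-11:35, 11:55-14:50, 15:30-20:00.
Wei ∩ Nikolai ∩ Zubin: 12:30-14:50, 15:30-20:00.
Wei ∩ Nikolai ∩ Zubin ∩ Oona: 12:45-14:50, 15:30-16:45, 16:50-18:45, 19:15-20:00.
Wei ∩ Nikolai ∩ Zubin ∩ Oona ∩ Esperanza: 12:45-14:50, 17:10-18:45.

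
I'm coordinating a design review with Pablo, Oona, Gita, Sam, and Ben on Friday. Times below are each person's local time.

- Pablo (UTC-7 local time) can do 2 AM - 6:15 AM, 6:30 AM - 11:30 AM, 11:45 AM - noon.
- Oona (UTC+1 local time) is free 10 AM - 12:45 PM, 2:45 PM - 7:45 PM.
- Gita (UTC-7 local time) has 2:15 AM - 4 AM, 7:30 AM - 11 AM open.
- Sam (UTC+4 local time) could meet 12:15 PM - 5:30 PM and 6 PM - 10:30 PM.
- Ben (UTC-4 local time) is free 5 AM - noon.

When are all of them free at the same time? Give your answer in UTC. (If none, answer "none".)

Pablo in UTC: 09:00-13:15, 13:30-18:30, 18:45-19:00 (add 7h to convert from UTC-7).
Oona in UTC: 09:00-11:45, 13:45-18:45 (subtract 1h to convert from UTC+1).
Gita in UTC: 09:15-11:00, 14:30-18:00 (add 7h to convert from UTC-7).
Sam in UTC: 08:15-13:30, 14:00-18:30 (subtract 4h to convert from UTC+4).
Ben in UTC: 09:00-16:00 (add 4h to convert from UTC-4).
Pablo ∩ Oona: 09:00-11:45, 13:45-18:30.
Pablo ∩ Oona ∩ Gita: 09:15-11:00, 14:30-18:00.
Pablo ∩ Oona ∩ Gita ∩ Sam: 09:15-11:00, 14:30-18:00.
Pablo ∩ Oona ∩ Gita ∩ Sam ∩ Ben: 09:15-11:00, 14:30-16:00.
So the common availability across everyone is 09:15-11:00, 14:30-16:00.

09:15-11:00, 14:30-16:00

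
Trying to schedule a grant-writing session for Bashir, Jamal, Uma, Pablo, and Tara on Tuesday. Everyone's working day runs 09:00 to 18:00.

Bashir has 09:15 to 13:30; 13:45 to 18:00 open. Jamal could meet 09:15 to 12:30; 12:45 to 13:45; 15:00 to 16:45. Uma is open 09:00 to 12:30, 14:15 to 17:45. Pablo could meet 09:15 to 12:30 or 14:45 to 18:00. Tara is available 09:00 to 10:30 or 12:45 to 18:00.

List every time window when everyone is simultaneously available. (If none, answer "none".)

09:15-10:30, 15:00-16:45

Bashir ∩ Jamal: 09:15-12:30, 12:45-13:30, 15:00-16:45.
Bashir ∩ Jamal ∩ Uma: 09:15-12:30, 15:00-16:45.
Bashir ∩ Jamal ∩ Uma ∩ Pablo: 09:15-12:30, 15:00-16:45.
Bashir ∩ Jamal ∩ Uma ∩ Pablo ∩ Tara: 09:15-10:30, 15:00-16:45.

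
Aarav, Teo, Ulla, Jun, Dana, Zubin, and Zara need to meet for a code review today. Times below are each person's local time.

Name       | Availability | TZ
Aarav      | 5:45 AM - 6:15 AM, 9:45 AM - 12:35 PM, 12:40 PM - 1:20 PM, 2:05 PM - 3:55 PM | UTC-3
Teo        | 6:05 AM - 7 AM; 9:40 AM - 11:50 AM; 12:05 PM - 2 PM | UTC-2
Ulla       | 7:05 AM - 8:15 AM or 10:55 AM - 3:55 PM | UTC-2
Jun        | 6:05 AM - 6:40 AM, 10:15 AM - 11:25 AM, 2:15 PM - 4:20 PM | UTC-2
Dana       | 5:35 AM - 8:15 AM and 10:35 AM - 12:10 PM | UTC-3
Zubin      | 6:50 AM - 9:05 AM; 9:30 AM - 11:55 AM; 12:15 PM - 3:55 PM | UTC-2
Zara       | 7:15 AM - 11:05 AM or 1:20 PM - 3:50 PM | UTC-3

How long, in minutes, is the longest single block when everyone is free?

0

Aarav in UTC: 08:45-09:15, 12:45-15:35, 15:40-16:20, 17:05-18:55 (add 3h to convert from UTC-3).
Teo in UTC: 08:05-09:00, 11:40-13:50, 14:05-16:00 (add 2h to convert from UTC-2).
Ulla in UTC: 09:05-10:15, 12:55-17:55 (add 2h to convert from UTC-2).
Jun in UTC: 08:05-08:40, 12:15-13:25, 16:15-18:20 (add 2h to convert from UTC-2).
Dana in UTC: 08:35-11:15, 13:35-15:10 (add 3h to convert from UTC-3).
Zubin in UTC: 08:50-11:05, 11:30-13:55, 14:15-17:55 (add 2h to convert from UTC-2).
Zara in UTC: 10:15-14:05, 16:20-18:50 (add 3h to convert from UTC-3).
Aarav ∩ Teo: 08:45-09:00, 12:45-13:50, 14:05-15:35, 15:40-16:00.
Aarav ∩ Teo ∩ Ulla: 12:55-13:50, 14:05-15:35, 15:40-16:00.
Aarav ∩ Teo ∩ Ulla ∩ Jun: 12:55-13:25.
Aarav ∩ Teo ∩ Ulla ∩ Jun ∩ Dana: ∅.
Aarav ∩ Teo ∩ Ulla ∩ Jun ∩ Dana ∩ Zubin: ∅.
Aarav ∩ Teo ∩ Ulla ∩ Jun ∩ Dana ∩ Zubin ∩ Zara: ∅.
There is no time when everyone is free.
No common window exists, so the longest block is 0 minutes.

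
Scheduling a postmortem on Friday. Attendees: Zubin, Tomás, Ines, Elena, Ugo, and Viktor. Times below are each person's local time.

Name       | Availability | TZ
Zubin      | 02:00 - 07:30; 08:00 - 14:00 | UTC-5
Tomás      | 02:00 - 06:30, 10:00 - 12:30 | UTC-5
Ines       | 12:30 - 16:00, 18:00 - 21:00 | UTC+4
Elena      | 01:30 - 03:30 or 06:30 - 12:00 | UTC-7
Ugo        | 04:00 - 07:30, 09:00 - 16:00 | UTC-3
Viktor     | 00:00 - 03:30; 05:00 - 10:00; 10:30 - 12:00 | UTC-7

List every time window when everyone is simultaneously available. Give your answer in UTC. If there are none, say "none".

Zubin in UTC: 07:00-12:30, 13:00-19:00 (add 5h to convert from UTC-5).
Tomás in UTC: 07:00-11:30, 15:00-17:30 (add 5h to convert from UTC-5).
Ines in UTC: 08:30-12:00, 14:00-17:00 (subtract 4h to convert from UTC+4).
Elena in UTC: 08:30-10:30, 13:30-19:00 (add 7h to convert from UTC-7).
Ugo in UTC: 07:00-10:30, 12:00-19:00 (add 3h to convert from UTC-3).
Viktor in UTC: 07:00-10:30, 12:00-17:00, 17:30-19:00 (add 7h to convert from UTC-7).
Zubin ∩ Tomás: 07:00-11:30, 15:00-17:30.
Zubin ∩ Tomás ∩ Ines: 08:30-11:30, 15:00-17:00.
Zubin ∩ Tomás ∩ Ines ∩ Elena: 08:30-10:30, 15:00-17:00.
Zubin ∩ Tomás ∩ Ines ∩ Elena ∩ Ugo: 08:30-10:30, 15:00-17:00.
Zubin ∩ Tomás ∩ Ines ∩ Elena ∩ Ugo ∩ Viktor: 08:30-10:30, 15:00-17:00.

08:30-10:30, 15:00-17:00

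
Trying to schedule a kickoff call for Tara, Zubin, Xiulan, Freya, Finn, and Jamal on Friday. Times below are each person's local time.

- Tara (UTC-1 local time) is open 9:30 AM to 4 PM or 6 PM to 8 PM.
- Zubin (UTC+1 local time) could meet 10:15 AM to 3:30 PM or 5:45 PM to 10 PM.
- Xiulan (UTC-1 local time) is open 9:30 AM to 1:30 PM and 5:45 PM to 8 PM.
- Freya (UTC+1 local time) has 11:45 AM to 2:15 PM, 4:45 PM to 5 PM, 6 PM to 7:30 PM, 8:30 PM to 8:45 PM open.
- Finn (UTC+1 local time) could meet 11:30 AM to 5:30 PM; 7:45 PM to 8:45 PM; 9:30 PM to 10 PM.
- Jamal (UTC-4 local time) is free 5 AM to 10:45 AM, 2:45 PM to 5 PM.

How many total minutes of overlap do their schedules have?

165

Tara in UTC: 10:30-17:00, 19:00-21:00 (add 1h to convert from UTC-1).
Zubin in UTC: 09:15-14:30, 16:45-21:00 (subtract 1h to convert from UTC+1).
Xiulan in UTC: 10:30-14:30, 18:45-21:00 (add 1h to convert from UTC-1).
Freya in UTC: 10:45-13:15, 15:45-16:00, 17:00-18:30, 19:30-19:45 (subtract 1h to convert from UTC+1).
Finn in UTC: 10:30-16:30, 18:45-19:45, 20:30-21:00 (subtract 1h to convert from UTC+1).
Jamal in UTC: 09:00-14:45, 18:45-21:00 (add 4h to convert from UTC-4).
Tara ∩ Zubin: 10:30-14:30, 16:45-17:00, 19:00-21:00.
Tara ∩ Zubin ∩ Xiulan: 10:30-14:30, 19:00-21:00.
Tara ∩ Zubin ∩ Xiulan ∩ Freya: 10:45-13:15, 19:30-19:45.
Tara ∩ Zubin ∩ Xiulan ∩ Freya ∩ Finn: 10:45-13:15, 19:30-19:45.
Tara ∩ Zubin ∩ Xiulan ∩ Freya ∩ Finn ∩ Jamal: 10:45-13:15, 19:30-19:45.
Summing the common windows: 150 + 15 = 165 minutes.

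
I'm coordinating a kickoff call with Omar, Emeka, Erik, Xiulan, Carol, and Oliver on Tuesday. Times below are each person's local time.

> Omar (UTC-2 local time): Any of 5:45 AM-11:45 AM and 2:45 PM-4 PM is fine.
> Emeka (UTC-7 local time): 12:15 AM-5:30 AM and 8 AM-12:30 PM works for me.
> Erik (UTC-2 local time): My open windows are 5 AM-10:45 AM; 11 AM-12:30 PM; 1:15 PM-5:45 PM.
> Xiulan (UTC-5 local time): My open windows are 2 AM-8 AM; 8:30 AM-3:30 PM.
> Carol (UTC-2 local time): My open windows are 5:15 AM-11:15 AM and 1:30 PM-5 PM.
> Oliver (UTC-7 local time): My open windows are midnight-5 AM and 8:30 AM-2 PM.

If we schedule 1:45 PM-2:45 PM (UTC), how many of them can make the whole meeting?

1

Omar in UTC: 07:45-13:45, 16:45-18:00 (add 2h to convert from UTC-2).
Emeka in UTC: 07:15-12:30, 15:00-19:30 (add 7h to convert from UTC-7).
Erik in UTC: 07:00-12:45, 13:00-14:30, 15:15-19:45 (add 2h to convert from UTC-2).
Xiulan in UTC: 07:00-13:00, 13:30-20:30 (add 5h to convert from UTC-5).
Carol in UTC: 07:15-13:15, 15:30-19:00 (add 2h to convert from UTC-2).
Oliver in UTC: 07:00-12:00, 15:30-21:00 (add 7h to convert from UTC-7).
Xiulan can make the full 13:45-14:45 slot — that's 1.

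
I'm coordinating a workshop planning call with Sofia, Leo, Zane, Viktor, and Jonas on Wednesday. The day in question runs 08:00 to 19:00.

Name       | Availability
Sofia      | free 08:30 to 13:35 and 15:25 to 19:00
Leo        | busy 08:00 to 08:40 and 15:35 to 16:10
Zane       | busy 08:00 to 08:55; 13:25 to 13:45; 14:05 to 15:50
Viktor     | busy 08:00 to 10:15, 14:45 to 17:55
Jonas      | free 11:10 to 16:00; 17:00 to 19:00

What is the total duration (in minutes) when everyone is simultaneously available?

200

Sofia free: 08:30-13:35, 15:25-19:00.
Leo free: 08:40-15:35, 16:10-19:00 (invert busy blocks within the working day).
Zane free: 08:55-13:25, 13:45-14:05, 15:50-19:00 (invert busy blocks within the working day).
Viktor free: 10:15-14:45, 17:55-19:00 (invert busy blocks within the working day).
Jonas free: 11:10-16:00, 17:00-19:00.
Sofia ∩ Leo: 08:40-13:35, 15:25-15:35, 16:10-19:00.
Sofia ∩ Leo ∩ Zane: 08:55-13:25, 16:10-19:00.
Sofia ∩ Leo ∩ Zane ∩ Viktor: 10:15-13:25, 17:55-19:00.
Sofia ∩ Leo ∩ Zane ∩ Viktor ∩ Jonas: 11:10-13:25, 17:55-19:00.
Summing the common windows: 135 + 65 = 200 minutes.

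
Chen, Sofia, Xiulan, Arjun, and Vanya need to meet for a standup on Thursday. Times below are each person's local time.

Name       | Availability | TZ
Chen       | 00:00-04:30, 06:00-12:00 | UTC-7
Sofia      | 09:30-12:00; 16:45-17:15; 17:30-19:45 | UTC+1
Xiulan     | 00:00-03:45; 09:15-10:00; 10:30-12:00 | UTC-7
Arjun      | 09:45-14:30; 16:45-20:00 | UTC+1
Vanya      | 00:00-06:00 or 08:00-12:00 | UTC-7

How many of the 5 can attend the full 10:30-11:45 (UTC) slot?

Chen in UTC: 07:00-11:30, 13:00-19:00 (add 7h to convert from UTC-7).
Sofia in UTC: 08:30-11:00, 15:45-16:15, 16:30-18:45 (subtract 1h to convert from UTC+1).
Xiulan in UTC: 07:00-10:45, 16:15-17:00, 17:30-19:00 (add 7h to convert from UTC-7).
Arjun in UTC: 08:45-13:30, 15:45-19:00 (subtract 1h to convert from UTC+1).
Vanya in UTC: 07:00-13:00, 15:00-19:00 (add 7h to convert from UTC-7).
Arjun and Vanya can make the full 10:30-11:45 slot — that's 2.

2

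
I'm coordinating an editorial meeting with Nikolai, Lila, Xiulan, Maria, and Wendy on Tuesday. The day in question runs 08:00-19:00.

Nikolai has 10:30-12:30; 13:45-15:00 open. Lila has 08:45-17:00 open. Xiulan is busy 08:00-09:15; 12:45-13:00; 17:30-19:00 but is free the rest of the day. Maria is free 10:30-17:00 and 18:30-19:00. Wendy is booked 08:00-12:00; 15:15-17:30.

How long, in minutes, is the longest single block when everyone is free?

75

Nikolai free: 10:30-12:30, 13:45-15:00.
Lila free: 08:45-17:00.
Xiulan free: 09:15-12:45, 13:00-17:30 (invert busy blocks within the working day).
Maria free: 10:30-17:00, 18:30-19:00.
Wendy free: 12:00-15:15, 17:30-19:00 (invert busy blocks within the working day).
Nikolai ∩ Lila: 10:30-12:30, 13:45-15:00.
Nikolai ∩ Lila ∩ Xiulan: 10:30-12:30, 13:45-15:00.
Nikolai ∩ Lila ∩ Xiulan ∩ Maria: 10:30-12:30, 13:45-15:00.
Nikolai ∩ Lila ∩ Xiulan ∩ Maria ∩ Wendy: 12:00-12:30, 13:45-15:00.
Those are the intersection windows.
The longest is 13:45-15:00 at 75 minutes.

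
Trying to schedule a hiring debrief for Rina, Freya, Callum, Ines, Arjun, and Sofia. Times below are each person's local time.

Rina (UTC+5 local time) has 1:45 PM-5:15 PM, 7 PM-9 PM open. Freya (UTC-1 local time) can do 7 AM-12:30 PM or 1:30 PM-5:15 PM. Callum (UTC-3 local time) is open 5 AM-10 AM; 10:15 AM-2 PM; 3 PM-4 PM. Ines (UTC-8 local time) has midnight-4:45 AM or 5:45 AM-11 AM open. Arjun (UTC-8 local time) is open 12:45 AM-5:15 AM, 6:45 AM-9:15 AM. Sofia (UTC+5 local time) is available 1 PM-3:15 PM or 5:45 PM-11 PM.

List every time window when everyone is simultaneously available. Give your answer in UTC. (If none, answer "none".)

Rina in UTC: 08:45-12:15, 14:00-16:00 (subtract 5h to convert from UTC+5).
Freya in UTC: 08:00-13:30, 14:30-18:15 (add 1h to convert from UTC-1).
Callum in UTC: 08:00-13:00, 13:15-17:00, 18:00-19:00 (add 3h to convert from UTC-3).
Ines in UTC: 08:00-12:45, 13:45-19:00 (add 8h to convert from UTC-8).
Arjun in UTC: 08:45-13:15, 14:45-17:15 (add 8h to convert from UTC-8).
Sofia in UTC: 08:00-10:15, 12:45-18:00 (subtract 5h to convert from UTC+5).
Rina ∩ Freya: 08:45-12:15, 14:30-16:00.
Rina ∩ Freya ∩ Callum: 08:45-12:15, 14:30-16:00.
Rina ∩ Freya ∩ Callum ∩ Ines: 08:45-12:15, 14:30-16:00.
Rina ∩ Freya ∩ Callum ∩ Ines ∩ Arjun: 08:45-12:15, 14:45-16:00.
Rina ∩ Freya ∩ Callum ∩ Ines ∩ Arjun ∩ Sofia: 08:45-10:15, 14:45-16:00.
Those are the intersection windows.

08:45-10:15, 14:45-16:00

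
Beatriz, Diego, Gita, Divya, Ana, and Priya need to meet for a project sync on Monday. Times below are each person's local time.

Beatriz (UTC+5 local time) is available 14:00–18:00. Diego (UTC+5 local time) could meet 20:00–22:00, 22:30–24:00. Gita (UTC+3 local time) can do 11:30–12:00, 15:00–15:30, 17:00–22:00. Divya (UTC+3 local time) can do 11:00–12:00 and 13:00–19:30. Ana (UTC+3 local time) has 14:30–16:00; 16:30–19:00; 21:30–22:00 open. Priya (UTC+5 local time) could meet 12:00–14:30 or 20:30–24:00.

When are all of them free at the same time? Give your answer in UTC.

Beatriz in UTC: 09:00-13:00 (subtract 5h to convert from UTC+5).
Diego in UTC: 15:00-17:00, 17:30-19:00 (subtract 5h to convert from UTC+5).
Gita in UTC: 08:30-09:00, 12:00-12:30, 14:00-19:00 (subtract 3h to convert from UTC+3).
Divya in UTC: 08:00-09:00, 10:00-16:30 (subtract 3h to convert from UTC+3).
Ana in UTC: 11:30-13:00, 13:30-16:00, 18:30-19:00 (subtract 3h to convert from UTC+3).
Priya in UTC: 07:00-09:30, 15:30-19:00 (subtract 5h to convert from UTC+5).
Beatriz ∩ Diego: ∅.
Beatriz ∩ Diego ∩ Gita: ∅.
Beatriz ∩ Diego ∩ Gita ∩ Divya: ∅.
Beatriz ∩ Diego ∩ Gita ∩ Divya ∩ Ana: ∅.
Beatriz ∩ Diego ∩ Gita ∩ Divya ∩ Ana ∩ Priya: ∅.
There is no time when everyone is free.

none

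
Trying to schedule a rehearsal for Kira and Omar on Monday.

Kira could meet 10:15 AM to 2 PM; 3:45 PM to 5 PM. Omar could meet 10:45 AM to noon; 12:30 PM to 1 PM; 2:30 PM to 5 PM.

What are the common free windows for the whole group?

Kira ∩ Omar: 10:45-12:00, 12:30-13:00, 15:45-17:00.
Those are the intersection windows.

10:45-12:00, 12:30-13:00, 15:45-17:00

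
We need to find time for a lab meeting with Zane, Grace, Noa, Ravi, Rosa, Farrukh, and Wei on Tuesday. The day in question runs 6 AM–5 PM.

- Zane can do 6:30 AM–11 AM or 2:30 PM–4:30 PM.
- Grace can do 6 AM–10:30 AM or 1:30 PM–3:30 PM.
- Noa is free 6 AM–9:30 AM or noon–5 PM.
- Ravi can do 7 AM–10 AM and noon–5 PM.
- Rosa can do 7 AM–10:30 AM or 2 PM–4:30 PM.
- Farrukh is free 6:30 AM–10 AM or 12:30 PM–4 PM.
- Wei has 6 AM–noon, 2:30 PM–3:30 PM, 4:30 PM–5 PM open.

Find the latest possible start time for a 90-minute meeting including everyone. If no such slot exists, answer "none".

Zane ∩ Grace: 06:30-10:30, 14:30-15:30.
Zane ∩ Grace ∩ Noa: 06:30-09:30, 14:30-15:30.
Zane ∩ Grace ∩ Noa ∩ Ravi: 07:00-09:30, 14:30-15:30.
Zane ∩ Grace ∩ Noa ∩ Ravi ∩ Rosa: 07:00-09:30, 14:30-15:30.
Zane ∩ Grace ∩ Noa ∩ Ravi ∩ Rosa ∩ Farrukh: 07:00-09:30, 14:30-15:30.
Zane ∩ Grace ∩ Noa ∩ Ravi ∩ Rosa ∩ Farrukh ∩ Wei: 07:00-09:30, 14:30-15:30.
The last common window of at least 90 minutes is 07:00-09:30; a 90-minute meeting can start as late as 08:00 and still end by 09:30.

08:00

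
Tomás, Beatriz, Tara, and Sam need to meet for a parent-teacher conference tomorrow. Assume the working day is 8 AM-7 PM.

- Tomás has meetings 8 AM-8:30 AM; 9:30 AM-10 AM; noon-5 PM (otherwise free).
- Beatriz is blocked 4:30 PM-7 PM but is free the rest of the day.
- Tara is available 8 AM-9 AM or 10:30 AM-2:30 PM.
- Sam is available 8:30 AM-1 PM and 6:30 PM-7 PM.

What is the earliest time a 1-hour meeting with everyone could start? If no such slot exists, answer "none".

10:30

Tomás free: 08:30-09:30, 10:00-12:00, 17:00-19:00 (invert busy blocks within the working day).
Beatriz free: 08:00-16:30 (invert busy blocks within the working day).
Tara free: 08:00-09:00, 10:30-14:30.
Sam free: 08:30-13:00, 18:30-19:00.
Tomás ∩ Beatriz: 08:30-09:30, 10:00-12:00.
Tomás ∩ Beatriz ∩ Tara: 08:30-09:00, 10:30-12:00.
Tomás ∩ Beatriz ∩ Tara ∩ Sam: 08:30-09:00, 10:30-12:00.
The first common window of at least 60 minutes is 10:30-12:00, so the earliest start is 10:30.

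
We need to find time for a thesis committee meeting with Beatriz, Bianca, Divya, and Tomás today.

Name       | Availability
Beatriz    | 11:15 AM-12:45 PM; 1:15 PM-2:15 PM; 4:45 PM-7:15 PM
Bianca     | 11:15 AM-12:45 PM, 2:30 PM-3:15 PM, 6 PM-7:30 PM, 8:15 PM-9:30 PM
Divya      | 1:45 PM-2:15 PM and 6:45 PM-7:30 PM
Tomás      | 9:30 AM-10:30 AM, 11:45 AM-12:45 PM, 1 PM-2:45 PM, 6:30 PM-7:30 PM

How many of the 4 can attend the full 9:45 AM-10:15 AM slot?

Tomás can make the full 09:45-10:15 slot — that's 1.

1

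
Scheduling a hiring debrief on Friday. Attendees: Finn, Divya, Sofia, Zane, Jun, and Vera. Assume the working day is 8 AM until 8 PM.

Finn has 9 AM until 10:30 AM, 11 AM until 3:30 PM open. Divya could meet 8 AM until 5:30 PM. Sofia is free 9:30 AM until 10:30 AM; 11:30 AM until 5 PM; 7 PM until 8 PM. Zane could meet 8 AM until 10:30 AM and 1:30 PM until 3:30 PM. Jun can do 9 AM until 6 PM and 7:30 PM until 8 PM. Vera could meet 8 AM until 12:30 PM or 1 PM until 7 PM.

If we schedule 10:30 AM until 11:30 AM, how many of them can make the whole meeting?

Divya, Jun, and Vera can make the full 10:30-11:30 slot — that's 3.

3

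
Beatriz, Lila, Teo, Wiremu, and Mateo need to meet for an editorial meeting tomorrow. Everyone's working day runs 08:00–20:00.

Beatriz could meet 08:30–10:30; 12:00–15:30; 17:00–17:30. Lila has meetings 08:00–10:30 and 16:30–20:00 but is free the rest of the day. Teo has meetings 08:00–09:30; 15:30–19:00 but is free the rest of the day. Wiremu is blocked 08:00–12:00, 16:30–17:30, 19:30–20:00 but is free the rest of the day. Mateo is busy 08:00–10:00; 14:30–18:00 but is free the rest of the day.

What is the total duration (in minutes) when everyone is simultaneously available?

150

Beatriz free: 08:30-10:30, 12:00-15:30, 17:00-17:30.
Lila free: 10:30-16:30 (invert busy blocks within the working day).
Teo free: 09:30-15:30, 19:00-20:00 (invert busy blocks within the working day).
Wiremu free: 12:00-16:30, 17:30-19:30 (invert busy blocks within the working day).
Mateo free: 10:00-14:30, 18:00-20:00 (invert busy blocks within the working day).
Beatriz ∩ Lila: 12:00-15:30.
Beatriz ∩ Lila ∩ Teo: 12:00-15:30.
Beatriz ∩ Lila ∩ Teo ∩ Wiremu: 12:00-15:30.
Beatriz ∩ Lila ∩ Teo ∩ Wiremu ∩ Mateo: 12:00-14:30.
So the common availability across everyone is 12:00-14:30.
That's a single block of 150 minutes.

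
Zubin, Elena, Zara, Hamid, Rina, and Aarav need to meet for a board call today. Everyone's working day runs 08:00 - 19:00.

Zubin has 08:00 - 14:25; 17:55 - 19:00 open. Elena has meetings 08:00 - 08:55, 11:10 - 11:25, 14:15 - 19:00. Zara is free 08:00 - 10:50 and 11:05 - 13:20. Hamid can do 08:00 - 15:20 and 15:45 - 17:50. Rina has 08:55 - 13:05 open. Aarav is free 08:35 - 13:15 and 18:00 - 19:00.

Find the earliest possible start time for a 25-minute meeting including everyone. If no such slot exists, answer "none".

08:55

Zubin free: 08:00-14:25, 17:55-19:00.
Elena free: 08:55-11:10, 11:25-14:15 (invert busy blocks within the working day).
Zara free: 08:00-10:50, 11:05-13:20.
Hamid free: 08:00-15:20, 15:45-17:50.
Rina free: 08:55-13:05.
Aarav free: 08:35-13:15, 18:00-19:00.
Zubin ∩ Elena: 08:55-11:10, 11:25-14:15.
Zubin ∩ Elena ∩ Zara: 08:55-10:50, 11:05-11:10, 11:25-13:20.
Zubin ∩ Elena ∩ Zara ∩ Hamid: 08:55-10:50, 11:05-11:10, 11:25-13:20.
Zubin ∩ Elena ∩ Zara ∩ Hamid ∩ Rina: 08:55-10:50, 11:05-11:10, 11:25-13:05.
Zubin ∩ Elena ∩ Zara ∩ Hamid ∩ Rina ∩ Aarav: 08:55-10:50, 11:05-11:10, 11:25-13:05.
The first common window of at least 25 minutes is 08:55-10:50, so the earliest start is 08:55.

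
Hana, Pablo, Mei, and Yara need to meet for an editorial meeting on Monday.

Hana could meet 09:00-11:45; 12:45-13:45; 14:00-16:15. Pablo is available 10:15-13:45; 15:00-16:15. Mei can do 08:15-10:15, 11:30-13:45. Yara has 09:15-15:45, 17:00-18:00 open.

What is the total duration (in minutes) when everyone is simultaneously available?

Hana ∩ Pablo: 10:15-11:45, 12:45-13:45, 15:00-16:15.
Hana ∩ Pablo ∩ Mei: 11:30-11:45, 12:45-13:45.
Hana ∩ Pablo ∩ Mei ∩ Yara: 11:30-11:45, 12:45-13:45.
Summing the common windows: 15 + 60 = 75 minutes.

75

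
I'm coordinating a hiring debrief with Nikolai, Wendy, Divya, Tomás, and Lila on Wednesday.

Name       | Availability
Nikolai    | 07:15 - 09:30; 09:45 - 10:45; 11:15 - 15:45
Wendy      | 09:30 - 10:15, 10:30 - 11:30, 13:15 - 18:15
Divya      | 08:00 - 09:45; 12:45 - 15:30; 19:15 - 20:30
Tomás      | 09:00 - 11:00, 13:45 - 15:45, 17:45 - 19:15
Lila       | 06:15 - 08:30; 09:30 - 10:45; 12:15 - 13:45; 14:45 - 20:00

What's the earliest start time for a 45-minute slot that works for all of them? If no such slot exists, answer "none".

Nikolai ∩ Wendy: 09:45-10:15, 10:30-10:45, 11:15-11:30, 13:15-15:45.
Nikolai ∩ Wendy ∩ Divya: 13:15-15:30.
Nikolai ∩ Wendy ∩ Divya ∩ Tomás: 13:45-15:30.
Nikolai ∩ Wendy ∩ Divya ∩ Tomás ∩ Lila: 14:45-15:30.
Those are the intersection windows.
The first common window of at least 45 minutes is 14:45-15:30, so the earliest start is 14:45.

14:45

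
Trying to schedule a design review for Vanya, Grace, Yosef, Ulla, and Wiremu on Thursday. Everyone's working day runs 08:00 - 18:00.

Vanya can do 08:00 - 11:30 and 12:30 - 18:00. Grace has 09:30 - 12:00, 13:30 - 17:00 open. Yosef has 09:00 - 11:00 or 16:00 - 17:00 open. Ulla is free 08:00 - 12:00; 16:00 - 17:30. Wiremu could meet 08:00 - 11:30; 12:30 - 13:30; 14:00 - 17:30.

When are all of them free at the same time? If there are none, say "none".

09:30-11:00, 16:00-17:00

Vanya ∩ Grace: 09:30-11:30, 13:30-17:00.
Vanya ∩ Grace ∩ Yosef: 09:30-11:00, 16:00-17:00.
Vanya ∩ Grace ∩ Yosef ∩ Ulla: 09:30-11:00, 16:00-17:00.
Vanya ∩ Grace ∩ Yosef ∩ Ulla ∩ Wiremu: 09:30-11:00, 16:00-17:00.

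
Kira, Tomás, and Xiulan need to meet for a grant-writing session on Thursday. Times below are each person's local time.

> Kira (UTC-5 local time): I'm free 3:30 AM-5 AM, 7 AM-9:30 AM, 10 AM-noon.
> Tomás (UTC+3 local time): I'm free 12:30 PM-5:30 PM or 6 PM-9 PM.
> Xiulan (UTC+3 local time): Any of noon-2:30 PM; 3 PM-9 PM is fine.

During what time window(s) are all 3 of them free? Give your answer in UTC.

Kira in UTC: 08:30-10:00, 12:00-14:30, 15:00-17:00 (add 5h to convert from UTC-5).
Tomás in UTC: 09:30-14:30, 15:00-18:00 (subtract 3h to convert from UTC+3).
Xiulan in UTC: 09:00-11:30, 12:00-18:00 (subtract 3h to convert from UTC+3).
Kira ∩ Tomás: 09:30-10:00, 12:00-14:30, 15:00-17:00.
Kira ∩ Tomás ∩ Xiulan: 09:30-10:00, 12:00-14:30, 15:00-17:00.

09:30-10:00, 12:00-14:30, 15:00-17:00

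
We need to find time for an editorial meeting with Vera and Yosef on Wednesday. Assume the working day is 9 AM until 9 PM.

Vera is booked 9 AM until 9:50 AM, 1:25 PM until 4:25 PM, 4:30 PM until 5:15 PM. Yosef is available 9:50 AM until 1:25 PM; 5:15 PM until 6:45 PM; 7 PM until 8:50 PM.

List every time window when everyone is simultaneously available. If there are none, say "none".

09:50-13:25, 17:15-18:45, 19:00-20:50

Vera free: 09:50-13:25, 16:25-16:30, 17:15-21:00 (invert busy blocks within the working day).
Yosef free: 09:50-13:25, 17:15-18:45, 19:00-20:50.
Vera ∩ Yosef: 09:50-13:25, 17:15-18:45, 19:00-20:50.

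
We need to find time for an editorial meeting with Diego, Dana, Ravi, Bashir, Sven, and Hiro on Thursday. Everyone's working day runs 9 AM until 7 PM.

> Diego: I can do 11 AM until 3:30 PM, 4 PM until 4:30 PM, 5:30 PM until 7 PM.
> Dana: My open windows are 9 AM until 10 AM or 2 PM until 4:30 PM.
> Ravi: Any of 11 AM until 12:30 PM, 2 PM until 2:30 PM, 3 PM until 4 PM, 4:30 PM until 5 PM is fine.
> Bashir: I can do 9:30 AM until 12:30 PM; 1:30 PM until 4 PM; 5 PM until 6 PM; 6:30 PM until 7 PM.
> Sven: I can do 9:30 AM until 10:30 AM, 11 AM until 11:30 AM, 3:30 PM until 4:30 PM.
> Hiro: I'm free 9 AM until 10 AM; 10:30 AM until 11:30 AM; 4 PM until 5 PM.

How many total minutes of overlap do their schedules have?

Diego ∩ Dana: 14:00-15:30, 16:00-16:30.
Diego ∩ Dana ∩ Ravi: 14:00-14:30, 15:00-15:30.
Diego ∩ Dana ∩ Ravi ∩ Bashir: 14:00-14:30, 15:00-15:30.
Diego ∩ Dana ∩ Ravi ∩ Bashir ∩ Sven: ∅.
Diego ∩ Dana ∩ Ravi ∩ Bashir ∩ Sven ∩ Hiro: ∅.
There is no time when everyone is free.
There is no common window, so the total is 0 minutes.

0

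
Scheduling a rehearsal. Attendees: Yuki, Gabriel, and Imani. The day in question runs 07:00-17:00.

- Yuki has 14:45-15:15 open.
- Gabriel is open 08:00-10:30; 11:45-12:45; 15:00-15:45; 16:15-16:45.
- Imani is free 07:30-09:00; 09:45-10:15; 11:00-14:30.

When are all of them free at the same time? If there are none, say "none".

Yuki ∩ Gabriel: 15:00-15:15.
Yuki ∩ Gabriel ∩ Imani: ∅.
There is no time when everyone is free.

none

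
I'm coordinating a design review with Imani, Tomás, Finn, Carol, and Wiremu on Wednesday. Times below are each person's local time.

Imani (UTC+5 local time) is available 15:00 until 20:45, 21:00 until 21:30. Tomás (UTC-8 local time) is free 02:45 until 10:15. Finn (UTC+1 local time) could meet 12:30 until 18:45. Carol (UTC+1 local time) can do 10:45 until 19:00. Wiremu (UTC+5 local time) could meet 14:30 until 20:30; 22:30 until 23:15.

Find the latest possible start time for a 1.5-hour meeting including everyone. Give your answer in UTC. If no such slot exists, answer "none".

14:00

Imani in UTC: 10:00-15:45, 16:00-16:30 (subtract 5h to convert from UTC+5).
Tomás in UTC: 10:45-18:15 (add 8h to convert from UTC-8).
Finn in UTC: 11:30-17:45 (subtract 1h to convert from UTC+1).
Carol in UTC: 09:45-18:00 (subtract 1h to convert from UTC+1).
Wiremu in UTC: 09:30-15:30, 17:30-18:15 (subtract 5h to convert from UTC+5).
Imani ∩ Tomás: 10:45-15:45, 16:00-16:30.
Imani ∩ Tomás ∩ Finn: 11:30-15:45, 16:00-16:30.
Imani ∩ Tomás ∩ Finn ∩ Carol: 11:30-15:45, 16:00-16:30.
Imani ∩ Tomás ∩ Finn ∩ Carol ∩ Wiremu: 11:30-15:30.
Those are the intersection windows.
The last common window of at least 90 minutes is 11:30-15:30; a 90-minute meeting can start as late as 14:00 and still end by 15:30.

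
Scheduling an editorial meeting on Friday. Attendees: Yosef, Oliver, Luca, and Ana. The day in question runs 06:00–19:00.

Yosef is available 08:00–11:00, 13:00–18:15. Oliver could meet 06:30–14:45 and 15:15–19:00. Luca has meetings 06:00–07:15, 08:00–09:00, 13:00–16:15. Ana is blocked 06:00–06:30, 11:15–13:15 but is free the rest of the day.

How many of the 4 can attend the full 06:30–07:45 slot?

2

Yosef free: 08:00-11:00, 13:00-18:15.
Oliver free: 06:30-14:45, 15:15-19:00.
Luca free: 07:15-08:00, 09:00-13:00, 16:15-19:00 (invert busy blocks within the working day).
Ana free: 06:30-11:15, 13:15-19:00 (invert busy blocks within the working day).
Oliver and Ana can make the full 06:30-07:45 slot — that's 2.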